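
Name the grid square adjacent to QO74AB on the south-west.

Longitude subsquare a = 0; −1 → -1, wraps to 23 = x, carry into square.
Longitude square 7; −1 → 6.
Latitude subsquare b = 1; −1 → 0 = a.

QO64xa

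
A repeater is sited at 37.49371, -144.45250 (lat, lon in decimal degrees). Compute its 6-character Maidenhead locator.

Offset from 180°W / 90°S: lon 35.5475°, lat 127.4937°.
Field: 35.5475/20 → 1 → B, 127.4937/10 → 12 → M; chars BM.
Square: 15.5475/2 → 7, 7.4937/1 → 7; chars 77.
Subsquare: 1.5475/0.0833333 → 18 → s, 0.4937/0.0416667 → 11 → l; chars sl.

BM77sl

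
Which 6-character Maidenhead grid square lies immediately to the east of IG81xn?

IG91an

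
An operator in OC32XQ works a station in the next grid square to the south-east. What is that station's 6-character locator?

OC42ap

Longitude subsquare x = 23; +1 → 24, wraps to 0 = a, carry into square.
Longitude square 3; +1 → 4.
Latitude subsquare q = 16; −1 → 15 = p.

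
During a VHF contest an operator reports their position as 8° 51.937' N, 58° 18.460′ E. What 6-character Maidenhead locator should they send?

Shift to the Maidenhead origin (180°W, 90°S): lon 238.3077, lat 98.8656.
Field: lon ⌊238.3077/20⌋ = 11 → L; lat ⌊98.8656/10⌋ = 9 → J.
Square: lon ⌊18.3077/2⌋ = 9; lat ⌊8.8656/1⌋ = 8.
Subsquare: lon ⌊0.3077/0.0833333⌋ = 3 → d; lat ⌊0.8656/0.0416667⌋ = 20 → u.

LJ98du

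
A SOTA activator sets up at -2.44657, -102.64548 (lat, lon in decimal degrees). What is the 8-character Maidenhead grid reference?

DI87qn22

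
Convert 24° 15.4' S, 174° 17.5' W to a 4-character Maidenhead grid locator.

Shift to the Maidenhead origin (180°W, 90°S): lon 5.71, lat 65.74.
Field (20°×10°, letters A–R): 5.71/20 → 0 → A, 65.74/10 → 6 → G; chars AG.
Square (2°×1°, digits 0–9): 5.71/2 → 2, 5.74/1 → 5; chars 25.

AG25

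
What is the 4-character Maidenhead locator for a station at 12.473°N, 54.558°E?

Add 180° to longitude and 90° to latitude: 234.56, 102.47.
Field: 234.56/20 → 11 → L, 102.47/10 → 10 → K; chars LK.
Square: 14.56/2 → 7, 2.47/1 → 2; chars 72.

LK72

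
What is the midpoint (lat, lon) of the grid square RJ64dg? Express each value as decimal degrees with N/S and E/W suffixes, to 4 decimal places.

4.2708° N, 172.2917° E

Field R=17, J=9: +17·20° lon, +9·10° lat → SW at lon 160°, lat 0°.
Square 6, 4: +6·2° lon, +4·1° lat → SW at lon 172°, lat 4°.
Subsquare d=3, g=6: +3·0.0833333° lon, +6·0.0416667° lat → SW at lon 172.25°, lat 4.25°.
Cell spans 0.0833333° lon × 0.0416667° lat. Centre is SW corner plus half of each.
latitude 4.2708° N, longitude 172.2917° E.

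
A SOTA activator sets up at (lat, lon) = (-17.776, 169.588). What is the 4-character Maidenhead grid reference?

Shift to the Maidenhead origin (180°W, 90°S): lon 349.59, lat 72.22.
Field: 349.59/20 → 17 → R, 72.22/10 → 7 → H; chars RH.
Square: 9.59/2 → 4, 2.22/1 → 2; chars 42.

RH42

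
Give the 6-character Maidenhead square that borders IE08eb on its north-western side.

Longitude subsquare e = 4; −1 → 3 = d.
Latitude subsquare b = 1; +1 → 2 = c.

IE08dc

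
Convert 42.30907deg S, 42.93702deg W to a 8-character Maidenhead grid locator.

GE87mq75

Offset from 180°W / 90°S: lon 137.06298°, lat 47.69093°.
Field: 137.06298/20 → 6 → G, 47.69093/10 → 4 → E; chars GE.
Square: 17.06298/2 → 8, 7.69093/1 → 7; chars 87.
Subsquare: 1.06298/0.0833333 → 12 → m, 0.69093/0.0416667 → 16 → q; chars mq.
Extended square: 0.06298/0.00833333 → 7, 0.02426/0.00416667 → 5; chars 75.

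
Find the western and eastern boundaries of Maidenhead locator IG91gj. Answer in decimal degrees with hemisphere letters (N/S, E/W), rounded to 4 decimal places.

Field I=8, G=6: +8·20° lon, +6·10° lat → SW at lon -20°, lat -30°.
Square 9, 1: +9·2° lon, +1·1° lat → SW at lon -2°, lat -29°.
Subsquare g=6, j=9: +6·0.0833333° lon, +9·0.0416667° lat → SW at lon -1.5°, lat -28.625°.
Cell spans 0.0833333° lon × 0.0416667° lat.
west 1.5000° W, east 1.4167° W.

1.5000° W, 1.4167° W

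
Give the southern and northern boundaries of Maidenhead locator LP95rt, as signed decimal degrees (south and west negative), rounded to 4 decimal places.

Field L=11, P=15: +11·20° lon, +15·10° lat → SW at lon 40°, lat 60°.
Square 9, 5: +9·2° lon, +5·1° lat → SW at lon 58°, lat 65°.
Subsquare r=17, t=19: +17·0.0833333° lon, +19·0.0416667° lat → SW at lon 59.4167°, lat 65.7917°.
Cell spans 0.0833333° lon × 0.0416667° lat.
south 65.7917, north 65.8333.

65.7917, 65.8333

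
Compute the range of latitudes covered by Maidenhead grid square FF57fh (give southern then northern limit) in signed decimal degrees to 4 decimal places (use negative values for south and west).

-32.7083, -32.6667

Field F=5, F=5: +5·20° lon, +5·10° lat → SW at lon -80°, lat -40°.
Square 5, 7: +5·2° lon, +7·1° lat → SW at lon -70°, lat -33°.
Subsquare f=5, h=7: +5·0.0833333° lon, +7·0.0416667° lat → SW at lon -69.5833°, lat -32.7083°.
Cell spans 0.0833333° lon × 0.0416667° lat.
south -32.7083, north -32.6667.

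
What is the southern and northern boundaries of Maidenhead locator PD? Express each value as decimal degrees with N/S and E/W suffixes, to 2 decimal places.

Field P=15, D=3: +15·20° lon, +3·10° lat → SW at lon 120°, lat -60°.
Cell spans 20° lon × 10° lat.
south 60.00° S, north 50.00° S.

60.00° S, 50.00° S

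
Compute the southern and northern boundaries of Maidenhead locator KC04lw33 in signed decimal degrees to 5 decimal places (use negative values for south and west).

-65.07083, -65.06667

Field K=10, C=2: +10·20° lon, +2·10° lat → SW at lon 20°, lat -70°.
Square 0, 4: +0·2° lon, +4·1° lat → SW at lon 20°, lat -66°.
Subsquare l=11, w=22: +11·0.0833333° lon, +22·0.0416667° lat → SW at lon 20.9167°, lat -65.0833°.
Extended square 3, 3: +3·0.00833333° lon, +3·0.00416667° lat → SW at lon 20.9417°, lat -65.0708°.
Cell spans 0.00833333° lon × 0.00416667° lat.
south -65.07083, north -65.06667.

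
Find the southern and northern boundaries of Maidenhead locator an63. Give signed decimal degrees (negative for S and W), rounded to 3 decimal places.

43.000, 44.000

Field A=0, N=13: +0·20° lon, +13·10° lat → SW at lon -180°, lat 40°.
Square 6, 3: +6·2° lon, +3·1° lat → SW at lon -168°, lat 43°.
Cell spans 2° lon × 1° lat.
south 43.000, north 44.000.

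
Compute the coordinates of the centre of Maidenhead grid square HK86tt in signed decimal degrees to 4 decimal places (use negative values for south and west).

16.8125, -22.3750

Field H=7, K=10: +7·20° lon, +10·10° lat → SW at lon -40°, lat 10°.
Square 8, 6: +8·2° lon, +6·1° lat → SW at lon -24°, lat 16°.
Subsquare t=19, t=19: +19·0.0833333° lon, +19·0.0416667° lat → SW at lon -22.4167°, lat 16.7917°.
Cell spans 0.0833333° lon × 0.0416667° lat. Centre is SW corner plus half of each.
latitude 16.8125, longitude -22.3750.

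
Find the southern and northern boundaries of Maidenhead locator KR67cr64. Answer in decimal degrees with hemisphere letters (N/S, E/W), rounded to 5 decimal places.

87.72500° N, 87.72917° N

Field K=10, R=17: +10·20° lon, +17·10° lat → SW at lon 20°, lat 80°.
Square 6, 7: +6·2° lon, +7·1° lat → SW at lon 32°, lat 87°.
Subsquare c=2, r=17: +2·0.0833333° lon, +17·0.0416667° lat → SW at lon 32.1667°, lat 87.7083°.
Extended square 6, 4: +6·0.00833333° lon, +4·0.00416667° lat → SW at lon 32.2167°, lat 87.725°.
Cell spans 0.00833333° lon × 0.00416667° lat.
south 87.72500° N, north 87.72917° N.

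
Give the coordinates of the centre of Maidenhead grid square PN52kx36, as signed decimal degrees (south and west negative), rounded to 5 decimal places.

Field P=15, N=13: +15·20° lon, +13·10° lat → SW at lon 120°, lat 40°.
Square 5, 2: +5·2° lon, +2·1° lat → SW at lon 130°, lat 42°.
Subsquare k=10, x=23: +10·0.0833333° lon, +23·0.0416667° lat → SW at lon 130.833°, lat 42.9583°.
Extended square 3, 6: +3·0.00833333° lon, +6·0.00416667° lat → SW at lon 130.858°, lat 42.9833°.
Cell spans 0.00833333° lon × 0.00416667° lat. Centre is SW corner plus half of each.
latitude 42.98542, longitude 130.86250.

42.98542, 130.86250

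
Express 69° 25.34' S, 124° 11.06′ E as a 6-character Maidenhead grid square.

PC20cn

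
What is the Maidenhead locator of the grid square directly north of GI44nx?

GI45na

Latitude subsquare x = 23; +1 → 24, wraps to 0 = a, carry into square.
Latitude square 4; +1 → 5.
The longitude characters are unchanged.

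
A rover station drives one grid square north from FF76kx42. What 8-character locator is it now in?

FF76kx43

Latitude extended square 2; +1 → 3.
The longitude characters are unchanged.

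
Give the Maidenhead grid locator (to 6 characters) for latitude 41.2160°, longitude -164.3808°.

Offset from 180°W / 90°S: lon 15.6192°, lat 131.2160°.
Field: lon ⌊15.6192/20⌋ = 0 → A; lat ⌊131.2160/10⌋ = 13 → N.
Square: lon ⌊15.6192/2⌋ = 7; lat ⌊1.2160/1⌋ = 1.
Subsquare: lon ⌊1.6192/0.0833333⌋ = 19 → t; lat ⌊0.2160/0.0416667⌋ = 5 → f.

AN71tf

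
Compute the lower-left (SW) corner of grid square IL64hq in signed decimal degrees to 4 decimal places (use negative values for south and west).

24.6667, -7.4167

Field I=8, L=11: +8·20° lon, +11·10° lat → SW at lon -20°, lat 20°.
Square 6, 4: +6·2° lon, +4·1° lat → SW at lon -8°, lat 24°.
Subsquare h=7, q=16: +7·0.0833333° lon, +16·0.0416667° lat → SW at lon -7.41667°, lat 24.6667°.
latitude 24.6667, longitude -7.4167.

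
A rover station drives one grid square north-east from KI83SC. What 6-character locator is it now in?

KI83td

Longitude subsquare s = 18; +1 → 19 = t.
Latitude subsquare c = 2; +1 → 3 = d.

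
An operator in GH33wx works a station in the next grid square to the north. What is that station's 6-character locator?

GH34wa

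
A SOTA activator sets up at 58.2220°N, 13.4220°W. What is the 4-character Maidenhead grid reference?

Add 180° to longitude and 90° to latitude: 166.58, 148.22.
Field: lon ⌊166.58/20⌋ = 8 → I; lat ⌊148.22/10⌋ = 14 → O.
Square: lon ⌊6.58/2⌋ = 3; lat ⌊8.22/1⌋ = 8.

IO38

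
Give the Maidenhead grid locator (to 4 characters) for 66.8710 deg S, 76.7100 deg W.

FC13

Add 180° to longitude and 90° to latitude: 103.29, 23.13.
Field (20°×10°, letters A–R): 103.29/20 → 5 → F, 23.13/10 → 2 → C; chars FC.
Square (2°×1°, digits 0–9): 3.29/2 → 1, 3.13/1 → 3; chars 13.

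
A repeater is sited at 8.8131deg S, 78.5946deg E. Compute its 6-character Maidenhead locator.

Add 180° to longitude and 90° to latitude: 258.5946, 81.1869.
Field (20°×10°, letters A–R): 258.5946/20 → 12 → M, 81.1869/10 → 8 → I; chars MI.
Square (2°×1°, digits 0–9): 18.5946/2 → 9, 1.1869/1 → 1; chars 91.
Subsquare (5′×2.5′, letters a–x): 0.5946/0.0833333 → 7 → h, 0.1869/0.0416667 → 4 → e; chars he.

MI91he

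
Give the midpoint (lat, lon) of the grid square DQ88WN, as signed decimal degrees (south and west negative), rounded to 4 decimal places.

78.5625, -102.1250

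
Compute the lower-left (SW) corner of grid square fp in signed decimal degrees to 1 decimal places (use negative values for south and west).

60.0, -80.0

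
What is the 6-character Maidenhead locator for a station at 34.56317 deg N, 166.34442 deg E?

RM34en

Add 180° to longitude and 90° to latitude: 346.3444, 124.5632.
Field (20°×10°, letters A–R): lon ⌊346.3444/20⌋ = 17 → R; lat ⌊124.5632/10⌋ = 12 → M.
Square (2°×1°, digits 0–9): lon ⌊6.3444/2⌋ = 3; lat ⌊4.5632/1⌋ = 4.
Subsquare (5′×2.5′, letters a–x): lon ⌊0.3444/0.0833333⌋ = 4 → e; lat ⌊0.5632/0.0416667⌋ = 13 → n.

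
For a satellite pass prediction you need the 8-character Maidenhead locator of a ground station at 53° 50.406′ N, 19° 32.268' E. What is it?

JO93su41

Shift to the Maidenhead origin (180°W, 90°S): lon 199.53780, lat 143.84010.
Field (20°×10°, letters A–R): lon ⌊199.53780/20⌋ = 9 → J; lat ⌊143.84010/10⌋ = 14 → O.
Square (2°×1°, digits 0–9): lon ⌊19.53780/2⌋ = 9; lat ⌊3.84010/1⌋ = 3.
Subsquare (5′×2.5′, letters a–x): lon ⌊1.53780/0.0833333⌋ = 18 → s; lat ⌊0.84010/0.0416667⌋ = 20 → u.
Extended square (30″×15″, digits 0–9): lon ⌊0.03780/0.00833333⌋ = 4; lat ⌊0.00677/0.00416667⌋ = 1.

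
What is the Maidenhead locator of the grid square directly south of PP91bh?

PP91bg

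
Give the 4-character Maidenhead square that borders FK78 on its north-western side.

FK69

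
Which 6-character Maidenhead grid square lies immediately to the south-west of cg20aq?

Longitude subsquare a = 0; −1 → -1, wraps to 23 = x, carry into square.
Longitude square 2; −1 → 1.
Latitude subsquare q = 16; −1 → 15 = p.

CG10xp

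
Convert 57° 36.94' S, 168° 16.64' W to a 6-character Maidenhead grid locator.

AD52uj

Offset from 180°W / 90°S: lon 11.7227°, lat 32.3843°.
Field: lon ⌊11.7227/20⌋ = 0 → A; lat ⌊32.3843/10⌋ = 3 → D.
Square: lon ⌊11.7227/2⌋ = 5; lat ⌊2.3843/1⌋ = 2.
Subsquare: lon ⌊1.7227/0.0833333⌋ = 20 → u; lat ⌊0.3843/0.0416667⌋ = 9 → j.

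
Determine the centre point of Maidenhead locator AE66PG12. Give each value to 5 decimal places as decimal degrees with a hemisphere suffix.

43.73958° S, 166.73750° W

Field A=0, E=4: +0·20° lon, +4·10° lat → SW at lon -180°, lat -50°.
Square 6, 6: +6·2° lon, +6·1° lat → SW at lon -168°, lat -44°.
Subsquare p=15, g=6: +15·0.0833333° lon, +6·0.0416667° lat → SW at lon -166.75°, lat -43.75°.
Extended square 1, 2: +1·0.00833333° lon, +2·0.00416667° lat → SW at lon -166.742°, lat -43.7417°.
Cell spans 0.00833333° lon × 0.00416667° lat. Centre is SW corner plus half of each.
latitude 43.73958° S, longitude 166.73750° W.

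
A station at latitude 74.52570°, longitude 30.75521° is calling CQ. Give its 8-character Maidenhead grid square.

KQ54jm06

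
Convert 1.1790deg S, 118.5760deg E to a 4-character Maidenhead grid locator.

Add 180° to longitude and 90° to latitude: 298.58, 88.82.
Field: lon ⌊298.58/20⌋ = 14 → O; lat ⌊88.82/10⌋ = 8 → I.
Square: lon ⌊18.58/2⌋ = 9; lat ⌊8.82/1⌋ = 8.

OI98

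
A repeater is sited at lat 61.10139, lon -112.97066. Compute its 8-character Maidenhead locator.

DP31mc34

Shift to the Maidenhead origin (180°W, 90°S): lon 67.02934, lat 151.10139.
Field (20°×10°, letters A–R): lon ⌊67.02934/20⌋ = 3 → D; lat ⌊151.10139/10⌋ = 15 → P.
Square (2°×1°, digits 0–9): lon ⌊7.02934/2⌋ = 3; lat ⌊1.10139/1⌋ = 1.
Subsquare (5′×2.5′, letters a–x): lon ⌊1.02934/0.0833333⌋ = 12 → m; lat ⌊0.10139/0.0416667⌋ = 2 → c.
Extended square (30″×15″, digits 0–9): lon ⌊0.02934/0.00833333⌋ = 3; lat ⌊0.01806/0.00416667⌋ = 4.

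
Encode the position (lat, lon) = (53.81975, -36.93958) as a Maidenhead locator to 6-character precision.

HO13mt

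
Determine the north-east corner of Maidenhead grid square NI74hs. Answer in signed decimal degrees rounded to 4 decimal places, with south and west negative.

Field N=13, I=8: +13·20° lon, +8·10° lat → SW at lon 80°, lat -10°.
Square 7, 4: +7·2° lon, +4·1° lat → SW at lon 94°, lat -6°.
Subsquare h=7, s=18: +7·0.0833333° lon, +18·0.0416667° lat → SW at lon 94.5833°, lat -5.25°.
Cell spans 0.0833333° lon × 0.0416667° lat. NE corner is SW corner plus one full cell.
latitude -5.2083, longitude 94.6667.

-5.2083, 94.6667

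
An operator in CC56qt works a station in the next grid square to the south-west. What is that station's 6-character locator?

CC56ps

Longitude subsquare q = 16; −1 → 15 = p.
Latitude subsquare t = 19; −1 → 18 = s.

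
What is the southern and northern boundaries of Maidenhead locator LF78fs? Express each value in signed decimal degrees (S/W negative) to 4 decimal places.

-31.2500, -31.2083

Field L=11, F=5: +11·20° lon, +5·10° lat → SW at lon 40°, lat -40°.
Square 7, 8: +7·2° lon, +8·1° lat → SW at lon 54°, lat -32°.
Subsquare f=5, s=18: +5·0.0833333° lon, +18·0.0416667° lat → SW at lon 54.4167°, lat -31.25°.
Cell spans 0.0833333° lon × 0.0416667° lat.
south -31.2500, north -31.2083.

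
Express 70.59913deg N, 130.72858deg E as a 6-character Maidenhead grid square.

PQ50io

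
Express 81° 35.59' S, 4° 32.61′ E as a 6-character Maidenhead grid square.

Add 180° to longitude and 90° to latitude: 184.5435, 8.4068.
Field: 184.5435/20 → 9 → J, 8.4068/10 → 0 → A; chars JA.
Square: 4.5435/2 → 2, 8.4068/1 → 8; chars 28.
Subsquare: 0.5435/0.0833333 → 6 → g, 0.4068/0.0416667 → 9 → j; chars gj.

JA28gj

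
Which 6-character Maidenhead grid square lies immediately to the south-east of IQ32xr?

IQ42aq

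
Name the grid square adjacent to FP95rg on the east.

FP95sg

Longitude subsquare r = 17; +1 → 18 = s.
The latitude characters are unchanged.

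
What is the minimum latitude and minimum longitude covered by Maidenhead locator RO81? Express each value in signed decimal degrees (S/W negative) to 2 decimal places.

51.00, 176.00

Field R=17, O=14: +17·20° lon, +14·10° lat → SW at lon 160°, lat 50°.
Square 8, 1: +8·2° lon, +1·1° lat → SW at lon 176°, lat 51°.
latitude 51.00, longitude 176.00.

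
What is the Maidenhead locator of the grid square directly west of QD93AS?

Longitude subsquare a = 0; −1 → -1, wraps to 23 = x, carry into square.
Longitude square 9; −1 → 8.
The latitude characters are unchanged.

QD83xs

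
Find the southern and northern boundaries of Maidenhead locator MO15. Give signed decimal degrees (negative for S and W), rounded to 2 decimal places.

55.00, 56.00

Field M=12, O=14: +12·20° lon, +14·10° lat → SW at lon 60°, lat 50°.
Square 1, 5: +1·2° lon, +5·1° lat → SW at lon 62°, lat 55°.
Cell spans 2° lon × 1° lat.
south 55.00, north 56.00.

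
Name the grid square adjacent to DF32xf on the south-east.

Longitude subsquare x = 23; +1 → 24, wraps to 0 = a, carry into square.
Longitude square 3; +1 → 4.
Latitude subsquare f = 5; −1 → 4 = e.

DF42ae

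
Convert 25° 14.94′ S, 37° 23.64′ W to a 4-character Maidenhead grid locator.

HG14

Shift to the Maidenhead origin (180°W, 90°S): lon 142.61, lat 64.75.
Field: lon ⌊142.61/20⌋ = 7 → H; lat ⌊64.75/10⌋ = 6 → G.
Square: lon ⌊2.61/2⌋ = 1; lat ⌊4.75/1⌋ = 4.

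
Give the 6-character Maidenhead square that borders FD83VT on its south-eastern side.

Longitude subsquare v = 21; +1 → 22 = w.
Latitude subsquare t = 19; −1 → 18 = s.

FD83ws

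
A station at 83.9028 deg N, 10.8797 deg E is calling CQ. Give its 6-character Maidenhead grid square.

Offset from 180°W / 90°S: lon 190.8797°, lat 173.9028°.
Field: lon ⌊190.8797/20⌋ = 9 → J; lat ⌊173.9028/10⌋ = 17 → R.
Square: lon ⌊10.8797/2⌋ = 5; lat ⌊3.9028/1⌋ = 3.
Subsquare: lon ⌊0.8797/0.0833333⌋ = 10 → k; lat ⌊0.9028/0.0416667⌋ = 21 → v.

JR53kv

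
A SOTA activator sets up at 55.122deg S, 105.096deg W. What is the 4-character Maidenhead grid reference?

Offset from 180°W / 90°S: lon 74.90°, lat 34.88°.
Field (20°×10°, letters A–R): 74.90/20 → 3 → D, 34.88/10 → 3 → D; chars DD.
Square (2°×1°, digits 0–9): 14.90/2 → 7, 4.88/1 → 4; chars 74.

DD74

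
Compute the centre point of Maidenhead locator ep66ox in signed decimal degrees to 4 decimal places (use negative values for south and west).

66.9792, -86.7917

Field E=4, P=15: +4·20° lon, +15·10° lat → SW at lon -100°, lat 60°.
Square 6, 6: +6·2° lon, +6·1° lat → SW at lon -88°, lat 66°.
Subsquare o=14, x=23: +14·0.0833333° lon, +23·0.0416667° lat → SW at lon -86.8333°, lat 66.9583°.
Cell spans 0.0833333° lon × 0.0416667° lat. Centre is SW corner plus half of each.
latitude 66.9792, longitude -86.7917.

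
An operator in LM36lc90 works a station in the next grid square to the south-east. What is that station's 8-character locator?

Longitude extended square 9; +1 → 10, wraps to 0, carry into subsquare.
Longitude subsquare l = 11; +1 → 12 = m.
Latitude extended square 0; −1 → -1, wraps to 9, carry into subsquare.
Latitude subsquare c = 2; −1 → 1 = b.

LM36mb09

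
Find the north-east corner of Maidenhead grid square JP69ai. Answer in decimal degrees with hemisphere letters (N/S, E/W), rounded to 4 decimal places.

Field J=9, P=15: +9·20° lon, +15·10° lat → SW at lon 0°, lat 60°.
Square 6, 9: +6·2° lon, +9·1° lat → SW at lon 12°, lat 69°.
Subsquare a=0, i=8: +0·0.0833333° lon, +8·0.0416667° lat → SW at lon 12°, lat 69.3333°.
Cell spans 0.0833333° lon × 0.0416667° lat. NE corner is SW corner plus one full cell.
latitude 69.3750° N, longitude 12.0833° E.

69.3750° N, 12.0833° E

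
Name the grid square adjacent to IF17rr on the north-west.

IF17qs

Longitude subsquare r = 17; −1 → 16 = q.
Latitude subsquare r = 17; +1 → 18 = s.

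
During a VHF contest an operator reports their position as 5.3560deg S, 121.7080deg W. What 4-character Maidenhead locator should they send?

CI94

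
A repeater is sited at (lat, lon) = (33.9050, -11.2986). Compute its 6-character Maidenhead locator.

Offset from 180°W / 90°S: lon 168.7014°, lat 123.9050°.
Field (20°×10°, letters A–R): 168.7014/20 → 8 → I, 123.9050/10 → 12 → M; chars IM.
Square (2°×1°, digits 0–9): 8.7014/2 → 4, 3.9050/1 → 3; chars 43.
Subsquare (5′×2.5′, letters a–x): 0.7014/0.0833333 → 8 → i, 0.9050/0.0416667 → 21 → v; chars iv.

IM43iv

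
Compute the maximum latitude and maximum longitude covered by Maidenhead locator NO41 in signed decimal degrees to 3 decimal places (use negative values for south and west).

Field N=13, O=14: +13·20° lon, +14·10° lat → SW at lon 80°, lat 50°.
Square 4, 1: +4·2° lon, +1·1° lat → SW at lon 88°, lat 51°.
Cell spans 2° lon × 1° lat. NE corner is SW corner plus one full cell.
latitude 52.000, longitude 90.000.

52.000, 90.000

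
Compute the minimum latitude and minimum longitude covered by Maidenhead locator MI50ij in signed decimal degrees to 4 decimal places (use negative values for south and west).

Field M=12, I=8: +12·20° lon, +8·10° lat → SW at lon 60°, lat -10°.
Square 5, 0: +5·2° lon, +0·1° lat → SW at lon 70°, lat -10°.
Subsquare i=8, j=9: +8·0.0833333° lon, +9·0.0416667° lat → SW at lon 70.6667°, lat -9.625°.
latitude -9.6250, longitude 70.6667.

-9.6250, 70.6667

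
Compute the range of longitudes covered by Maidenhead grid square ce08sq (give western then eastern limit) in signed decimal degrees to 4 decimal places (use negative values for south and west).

Field C=2, E=4: +2·20° lon, +4·10° lat → SW at lon -140°, lat -50°.
Square 0, 8: +0·2° lon, +8·1° lat → SW at lon -140°, lat -42°.
Subsquare s=18, q=16: +18·0.0833333° lon, +16·0.0416667° lat → SW at lon -138.5°, lat -41.3333°.
Cell spans 0.0833333° lon × 0.0416667° lat.
west -138.5000, east -138.4167.

-138.5000, -138.4167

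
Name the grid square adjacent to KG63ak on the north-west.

Longitude subsquare a = 0; −1 → -1, wraps to 23 = x, carry into square.
Longitude square 6; −1 → 5.
Latitude subsquare k = 10; +1 → 11 = l.

KG53xl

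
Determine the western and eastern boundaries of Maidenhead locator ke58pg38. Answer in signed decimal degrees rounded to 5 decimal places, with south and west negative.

Field K=10, E=4: +10·20° lon, +4·10° lat → SW at lon 20°, lat -50°.
Square 5, 8: +5·2° lon, +8·1° lat → SW at lon 30°, lat -42°.
Subsquare p=15, g=6: +15·0.0833333° lon, +6·0.0416667° lat → SW at lon 31.25°, lat -41.75°.
Extended square 3, 8: +3·0.00833333° lon, +8·0.00416667° lat → SW at lon 31.275°, lat -41.7167°.
Cell spans 0.00833333° lon × 0.00416667° lat.
west 31.27500, east 31.28333.

31.27500, 31.28333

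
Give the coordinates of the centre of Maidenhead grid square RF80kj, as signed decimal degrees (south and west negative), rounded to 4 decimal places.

-39.6042, 176.8750

Field R=17, F=5: +17·20° lon, +5·10° lat → SW at lon 160°, lat -40°.
Square 8, 0: +8·2° lon, +0·1° lat → SW at lon 176°, lat -40°.
Subsquare k=10, j=9: +10·0.0833333° lon, +9·0.0416667° lat → SW at lon 176.833°, lat -39.625°.
Cell spans 0.0833333° lon × 0.0416667° lat. Centre is SW corner plus half of each.
latitude -39.6042, longitude 176.8750.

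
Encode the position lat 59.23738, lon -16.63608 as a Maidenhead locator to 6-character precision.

IO19qf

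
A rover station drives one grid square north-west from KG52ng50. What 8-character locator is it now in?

Longitude extended square 5; −1 → 4.
Latitude extended square 0; +1 → 1.

KG52ng41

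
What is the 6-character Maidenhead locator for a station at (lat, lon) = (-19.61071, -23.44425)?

Add 180° to longitude and 90° to latitude: 156.5557, 70.3893.
Field: lon ⌊156.5557/20⌋ = 7 → H; lat ⌊70.3893/10⌋ = 7 → H.
Square: lon ⌊16.5557/2⌋ = 8; lat ⌊0.3893/1⌋ = 0.
Subsquare: lon ⌊0.5557/0.0833333⌋ = 6 → g; lat ⌊0.3893/0.0416667⌋ = 9 → j.

HH80gj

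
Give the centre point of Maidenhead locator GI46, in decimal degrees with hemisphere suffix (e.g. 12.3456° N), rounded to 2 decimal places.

Field G=6, I=8: +6·20° lon, +8·10° lat → SW at lon -60°, lat -10°.
Square 4, 6: +4·2° lon, +6·1° lat → SW at lon -52°, lat -4°.
Cell spans 2° lon × 1° lat. Centre is SW corner plus half of each.
latitude 3.50° S, longitude 51.00° W.

3.50° S, 51.00° W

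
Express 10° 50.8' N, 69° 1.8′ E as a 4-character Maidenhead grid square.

MK40

Offset from 180°W / 90°S: lon 249.03°, lat 100.85°.
Field: 249.03/20 → 12 → M, 100.85/10 → 10 → K; chars MK.
Square: 9.03/2 → 4, 0.85/1 → 0; chars 40.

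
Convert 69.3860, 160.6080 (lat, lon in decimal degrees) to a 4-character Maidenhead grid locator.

Shift to the Maidenhead origin (180°W, 90°S): lon 340.61, lat 159.39.
Field (20°×10°, letters A–R): lon ⌊340.61/20⌋ = 17 → R; lat ⌊159.39/10⌋ = 15 → P.
Square (2°×1°, digits 0–9): lon ⌊0.61/2⌋ = 0; lat ⌊9.39/1⌋ = 9.

RP09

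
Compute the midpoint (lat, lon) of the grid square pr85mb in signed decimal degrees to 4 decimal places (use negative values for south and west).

85.0625, 137.0417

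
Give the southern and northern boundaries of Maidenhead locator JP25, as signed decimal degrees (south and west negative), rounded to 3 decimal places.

Field J=9, P=15: +9·20° lon, +15·10° lat → SW at lon 0°, lat 60°.
Square 2, 5: +2·2° lon, +5·1° lat → SW at lon 4°, lat 65°.
Cell spans 2° lon × 1° lat.
south 65.000, north 66.000.

65.000, 66.000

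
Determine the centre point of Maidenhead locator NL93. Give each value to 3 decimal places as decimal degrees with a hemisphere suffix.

Field N=13, L=11: +13·20° lon, +11·10° lat → SW at lon 80°, lat 20°.
Square 9, 3: +9·2° lon, +3·1° lat → SW at lon 98°, lat 23°.
Cell spans 2° lon × 1° lat. Centre is SW corner plus half of each.
latitude 23.500° N, longitude 99.000° E.

23.500° N, 99.000° E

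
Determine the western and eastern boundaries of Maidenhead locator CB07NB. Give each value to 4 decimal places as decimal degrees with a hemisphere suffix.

138.9167° W, 138.8333° W

Field C=2, B=1: +2·20° lon, +1·10° lat → SW at lon -140°, lat -80°.
Square 0, 7: +0·2° lon, +7·1° lat → SW at lon -140°, lat -73°.
Subsquare n=13, b=1: +13·0.0833333° lon, +1·0.0416667° lat → SW at lon -138.917°, lat -72.9583°.
Cell spans 0.0833333° lon × 0.0416667° lat.
west 138.9167° W, east 138.8333° W.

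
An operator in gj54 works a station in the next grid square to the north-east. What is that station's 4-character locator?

Longitude square 5; +1 → 6.
Latitude square 4; +1 → 5.

GJ65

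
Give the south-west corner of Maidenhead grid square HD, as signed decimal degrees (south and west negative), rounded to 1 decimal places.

Field H=7, D=3: +7·20° lon, +3·10° lat → SW at lon -40°, lat -60°.
latitude -60.0, longitude -40.0.

-60.0, -40.0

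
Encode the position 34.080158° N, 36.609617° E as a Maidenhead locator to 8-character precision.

Add 180° to longitude and 90° to latitude: 216.60962, 124.08016.
Field: 216.60962/20 → 10 → K, 124.08016/10 → 12 → M; chars KM.
Square: 16.60962/2 → 8, 4.08016/1 → 4; chars 84.
Subsquare: 0.60962/0.0833333 → 7 → h, 0.08016/0.0416667 → 1 → b; chars hb.
Extended square: 0.02628/0.00833333 → 3, 0.03849/0.00416667 → 9; chars 39.

KM84hb39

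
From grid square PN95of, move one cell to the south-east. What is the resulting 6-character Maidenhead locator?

Longitude subsquare o = 14; +1 → 15 = p.
Latitude subsquare f = 5; −1 → 4 = e.

PN95pe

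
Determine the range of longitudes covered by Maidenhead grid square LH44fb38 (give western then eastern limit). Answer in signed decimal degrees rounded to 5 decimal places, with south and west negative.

48.44167, 48.45000

Field L=11, H=7: +11·20° lon, +7·10° lat → SW at lon 40°, lat -20°.
Square 4, 4: +4·2° lon, +4·1° lat → SW at lon 48°, lat -16°.
Subsquare f=5, b=1: +5·0.0833333° lon, +1·0.0416667° lat → SW at lon 48.4167°, lat -15.9583°.
Extended square 3, 8: +3·0.00833333° lon, +8·0.00416667° lat → SW at lon 48.4417°, lat -15.925°.
Cell spans 0.00833333° lon × 0.00416667° lat.
west 48.44167, east 48.45000.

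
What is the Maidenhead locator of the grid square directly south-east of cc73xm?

Longitude subsquare x = 23; +1 → 24, wraps to 0 = a, carry into square.
Longitude square 7; +1 → 8.
Latitude subsquare m = 12; −1 → 11 = l.

CC83al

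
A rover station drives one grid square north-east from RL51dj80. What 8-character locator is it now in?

Longitude extended square 8; +1 → 9.
Latitude extended square 0; +1 → 1.

RL51dj91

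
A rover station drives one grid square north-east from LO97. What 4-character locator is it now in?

Longitude square 9; +1 → 10, wraps to 0, carry into field.
Longitude field L = 11; +1 → 12 = M.
Latitude square 7; +1 → 8.

MO08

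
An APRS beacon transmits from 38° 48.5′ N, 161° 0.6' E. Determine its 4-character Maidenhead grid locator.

RM08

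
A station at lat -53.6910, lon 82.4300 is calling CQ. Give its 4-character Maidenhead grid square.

ND16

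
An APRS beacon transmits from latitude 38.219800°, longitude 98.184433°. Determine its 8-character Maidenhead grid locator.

NM98cf22

Shift to the Maidenhead origin (180°W, 90°S): lon 278.18443, lat 128.21980.
Field: lon ⌊278.18443/20⌋ = 13 → N; lat ⌊128.21980/10⌋ = 12 → M.
Square: lon ⌊18.18443/2⌋ = 9; lat ⌊8.21980/1⌋ = 8.
Subsquare: lon ⌊0.18443/0.0833333⌋ = 2 → c; lat ⌊0.21980/0.0416667⌋ = 5 → f.
Extended square: lon ⌊0.01777/0.00833333⌋ = 2; lat ⌊0.01147/0.00416667⌋ = 2.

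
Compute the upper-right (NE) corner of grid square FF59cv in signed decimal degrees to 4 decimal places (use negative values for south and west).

-30.0833, -69.7500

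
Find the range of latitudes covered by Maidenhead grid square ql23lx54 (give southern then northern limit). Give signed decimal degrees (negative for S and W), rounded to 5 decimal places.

23.97500, 23.97917

Field Q=16, L=11: +16·20° lon, +11·10° lat → SW at lon 140°, lat 20°.
Square 2, 3: +2·2° lon, +3·1° lat → SW at lon 144°, lat 23°.
Subsquare l=11, x=23: +11·0.0833333° lon, +23·0.0416667° lat → SW at lon 144.917°, lat 23.9583°.
Extended square 5, 4: +5·0.00833333° lon, +4·0.00416667° lat → SW at lon 144.958°, lat 23.975°.
Cell spans 0.00833333° lon × 0.00416667° lat.
south 23.97500, north 23.97917.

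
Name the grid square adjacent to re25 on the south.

Latitude square 5; −1 → 4.
The longitude characters are unchanged.

RE24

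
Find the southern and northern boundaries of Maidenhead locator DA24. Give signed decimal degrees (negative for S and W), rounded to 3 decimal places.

Field D=3, A=0: +3·20° lon, +0·10° lat → SW at lon -120°, lat -90°.
Square 2, 4: +2·2° lon, +4·1° lat → SW at lon -116°, lat -86°.
Cell spans 2° lon × 1° lat.
south -86.000, north -85.000.

-86.000, -85.000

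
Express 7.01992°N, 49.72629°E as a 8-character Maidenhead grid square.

LJ47ua74

Shift to the Maidenhead origin (180°W, 90°S): lon 229.72629, lat 97.01992.
Field: 229.72629/20 → 11 → L, 97.01992/10 → 9 → J; chars LJ.
Square: 9.72629/2 → 4, 7.01992/1 → 7; chars 47.
Subsquare: 1.72629/0.0833333 → 20 → u, 0.01992/0.0416667 → 0 → a; chars ua.
Extended square: 0.05962/0.00833333 → 7, 0.01992/0.00416667 → 4; chars 74.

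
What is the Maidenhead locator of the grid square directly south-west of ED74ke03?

ED74je92

Longitude extended square 0; −1 → -1, wraps to 9, carry into subsquare.
Longitude subsquare k = 10; −1 → 9 = j.
Latitude extended square 3; −1 → 2.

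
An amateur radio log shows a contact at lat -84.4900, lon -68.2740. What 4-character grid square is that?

FA55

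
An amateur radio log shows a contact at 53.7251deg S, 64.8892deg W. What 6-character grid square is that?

Shift to the Maidenhead origin (180°W, 90°S): lon 115.1108, lat 36.2749.
Field: 115.1108/20 → 5 → F, 36.2749/10 → 3 → D; chars FD.
Square: 15.1108/2 → 7, 6.2749/1 → 6; chars 76.
Subsquare: 1.1108/0.0833333 → 13 → n, 0.2749/0.0416667 → 6 → g; chars ng.

FD76ng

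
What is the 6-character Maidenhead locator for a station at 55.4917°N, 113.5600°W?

Offset from 180°W / 90°S: lon 66.4400°, lat 145.4917°.
Field: lon ⌊66.4400/20⌋ = 3 → D; lat ⌊145.4917/10⌋ = 14 → O.
Square: lon ⌊6.4400/2⌋ = 3; lat ⌊5.4917/1⌋ = 5.
Subsquare: lon ⌊0.4400/0.0833333⌋ = 5 → f; lat ⌊0.4917/0.0416667⌋ = 11 → l.

DO35fl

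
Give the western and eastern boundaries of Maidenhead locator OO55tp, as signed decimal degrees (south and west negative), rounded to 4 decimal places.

Field O=14, O=14: +14·20° lon, +14·10° lat → SW at lon 100°, lat 50°.
Square 5, 5: +5·2° lon, +5·1° lat → SW at lon 110°, lat 55°.
Subsquare t=19, p=15: +19·0.0833333° lon, +15·0.0416667° lat → SW at lon 111.583°, lat 55.625°.
Cell spans 0.0833333° lon × 0.0416667° lat.
west 111.5833, east 111.6667.

111.5833, 111.6667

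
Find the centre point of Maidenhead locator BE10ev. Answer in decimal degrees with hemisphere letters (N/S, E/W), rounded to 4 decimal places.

49.1042° S, 157.6250° W

Field B=1, E=4: +1·20° lon, +4·10° lat → SW at lon -160°, lat -50°.
Square 1, 0: +1·2° lon, +0·1° lat → SW at lon -158°, lat -50°.
Subsquare e=4, v=21: +4·0.0833333° lon, +21·0.0416667° lat → SW at lon -157.667°, lat -49.125°.
Cell spans 0.0833333° lon × 0.0416667° lat. Centre is SW corner plus half of each.
latitude 49.1042° S, longitude 157.6250° W.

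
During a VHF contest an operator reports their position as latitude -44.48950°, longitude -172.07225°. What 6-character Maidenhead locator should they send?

AE35xm

Shift to the Maidenhead origin (180°W, 90°S): lon 7.9278, lat 45.5105.
Field (20°×10°, letters A–R): lon ⌊7.9278/20⌋ = 0 → A; lat ⌊45.5105/10⌋ = 4 → E.
Square (2°×1°, digits 0–9): lon ⌊7.9278/2⌋ = 3; lat ⌊5.5105/1⌋ = 5.
Subsquare (5′×2.5′, letters a–x): lon ⌊1.9278/0.0833333⌋ = 23 → x; lat ⌊0.5105/0.0416667⌋ = 12 → m.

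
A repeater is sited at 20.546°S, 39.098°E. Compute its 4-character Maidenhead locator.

KG99

Offset from 180°W / 90°S: lon 219.10°, lat 69.45°.
Field: 219.10/20 → 10 → K, 69.45/10 → 6 → G; chars KG.
Square: 19.10/2 → 9, 9.45/1 → 9; chars 99.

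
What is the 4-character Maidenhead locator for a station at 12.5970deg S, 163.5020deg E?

RH17

Offset from 180°W / 90°S: lon 343.50°, lat 77.40°.
Field: lon ⌊343.50/20⌋ = 17 → R; lat ⌊77.40/10⌋ = 7 → H.
Square: lon ⌊3.50/2⌋ = 1; lat ⌊7.40/1⌋ = 7.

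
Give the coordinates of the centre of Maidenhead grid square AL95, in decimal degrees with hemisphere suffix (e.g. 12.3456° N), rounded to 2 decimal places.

25.50° N, 161.00° W

Field A=0, L=11: +0·20° lon, +11·10° lat → SW at lon -180°, lat 20°.
Square 9, 5: +9·2° lon, +5·1° lat → SW at lon -162°, lat 25°.
Cell spans 2° lon × 1° lat. Centre is SW corner plus half of each.
latitude 25.50° N, longitude 161.00° W.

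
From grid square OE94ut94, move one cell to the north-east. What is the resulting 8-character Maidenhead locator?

OE94vt05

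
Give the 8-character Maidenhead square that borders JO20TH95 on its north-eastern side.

Longitude extended square 9; +1 → 10, wraps to 0, carry into subsquare.
Longitude subsquare t = 19; +1 → 20 = u.
Latitude extended square 5; +1 → 6.

JO20uh06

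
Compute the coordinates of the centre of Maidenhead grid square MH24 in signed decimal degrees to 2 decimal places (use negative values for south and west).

-15.50, 65.00

Field M=12, H=7: +12·20° lon, +7·10° lat → SW at lon 60°, lat -20°.
Square 2, 4: +2·2° lon, +4·1° lat → SW at lon 64°, lat -16°.
Cell spans 2° lon × 1° lat. Centre is SW corner plus half of each.
latitude -15.50, longitude 65.00.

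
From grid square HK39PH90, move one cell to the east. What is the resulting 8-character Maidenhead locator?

HK39qh00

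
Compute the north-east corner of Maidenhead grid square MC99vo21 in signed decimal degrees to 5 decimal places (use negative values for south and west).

-60.40833, 79.77500

Field M=12, C=2: +12·20° lon, +2·10° lat → SW at lon 60°, lat -70°.
Square 9, 9: +9·2° lon, +9·1° lat → SW at lon 78°, lat -61°.
Subsquare v=21, o=14: +21·0.0833333° lon, +14·0.0416667° lat → SW at lon 79.75°, lat -60.4167°.
Extended square 2, 1: +2·0.00833333° lon, +1·0.00416667° lat → SW at lon 79.7667°, lat -60.4125°.
Cell spans 0.00833333° lon × 0.00416667° lat. NE corner is SW corner plus one full cell.
latitude -60.40833, longitude 79.77500.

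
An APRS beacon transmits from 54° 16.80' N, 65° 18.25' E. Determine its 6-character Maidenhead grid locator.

MO24pg

Add 180° to longitude and 90° to latitude: 245.3042, 144.2800.
Field: 245.3042/20 → 12 → M, 144.2800/10 → 14 → O; chars MO.
Square: 5.3042/2 → 2, 4.2800/1 → 4; chars 24.
Subsquare: 1.3042/0.0833333 → 15 → p, 0.2800/0.0416667 → 6 → g; chars pg.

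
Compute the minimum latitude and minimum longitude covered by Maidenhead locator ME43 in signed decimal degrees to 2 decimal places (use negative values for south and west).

-47.00, 68.00

Field M=12, E=4: +12·20° lon, +4·10° lat → SW at lon 60°, lat -50°.
Square 4, 3: +4·2° lon, +3·1° lat → SW at lon 68°, lat -47°.
latitude -47.00, longitude 68.00.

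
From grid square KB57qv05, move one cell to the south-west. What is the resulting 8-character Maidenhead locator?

KB57pv94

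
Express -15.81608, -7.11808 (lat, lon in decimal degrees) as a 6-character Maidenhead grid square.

IH64ke

Add 180° to longitude and 90° to latitude: 172.8819, 74.1839.
Field (20°×10°, letters A–R): 172.8819/20 → 8 → I, 74.1839/10 → 7 → H; chars IH.
Square (2°×1°, digits 0–9): 12.8819/2 → 6, 4.1839/1 → 4; chars 64.
Subsquare (5′×2.5′, letters a–x): 0.8819/0.0833333 → 10 → k, 0.1839/0.0416667 → 4 → e; chars ke.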